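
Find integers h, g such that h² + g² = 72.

We need to find integers h, g > 0 such that h² + g² = 72.
Trying h = 6: g² = 72 - 6² = 72 - 36 = 36
g = 6
Check: 6² + 6² = 36 + 36 = 72 ✓

72 = 6² + 6²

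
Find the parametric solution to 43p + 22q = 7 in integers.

Step 1: Compute gcd(43, 22) = 1.
Since 1 divides 7, solutions exist.

Step 2: Find a particular solution using extended Euclidean algorithm.
We get p₀ = -7, q₀ = 14.
Check: 43*-7 + 22*14 = 7 = 7 ✓

Step 3: Write the general solution.
p = -7 + (22/1)t = -7 + 22t
q = 14 - (43/1)t = 14 - 43t
for any integer t.

p = -7 + 22t, q = 14 - 43t for integer t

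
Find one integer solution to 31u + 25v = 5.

Step 1: Check solvability.
gcd(31, 25) = 1
Since 1 divides 5, solutions exist.

Step 2: Apply extended Euclidean algorithm to find gcd.
We find integers such that 31*x0 + 25*y0 = 1

Step 3: Scale the particular solution.
Multiply by 5/1 = 5:
u = -20, v = 25

Step 4: Verify.
31*(-20) + 25*(25) = 5 = 5 ✓

u = -20, v = 25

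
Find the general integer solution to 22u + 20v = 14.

Step 1: Compute gcd(22, 20) = 2.
Since 2 divides 14, solutions exist.

Step 2: Find a particular solution using extended Euclidean algorithm.
We get u₀ = 7, v₀ = -7.
Check: 22*7 + 20*-7 = 14 = 14 ✓

Step 3: Write the general solution.
u = 7 + (20/2)t = 7 + 10t
v = -7 - (22/2)t = -7 - 11t
for any integer t.

u = 7 + 10t, v = -7 - 11t for integer t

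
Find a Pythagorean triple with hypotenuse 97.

We need a² + b² = 97² = 9409.
Trying: 65² + 72² = 4225 + 5184 = 9409 ✓

(65, 72, 97)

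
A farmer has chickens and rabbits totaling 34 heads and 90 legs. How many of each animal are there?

Let c = chickens, r = rabbits.
Heads: c + r = 34
Legs: 2c + 4r = 90
From the first equation, c = 34 - r. Substitute:
2(34 - r) + 4r = 90
68 + 2r = 90
r = (90 - 68)/2 = 11
c = 34 - 11 = 23

Chickens: 23, Rabbits: 11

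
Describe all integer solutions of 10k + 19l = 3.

Step 1: Compute gcd(10, 19) = 1.
Since 1 divides 3, solutions exist.

Step 2: Find a particular solution using extended Euclidean algorithm.
We get k₀ = 6, l₀ = -3.
Check: 10*6 + 19*-3 = 3 = 3 ✓

Step 3: Write the general solution.
k = 6 + (19/1)t = 6 + 19t
l = -3 - (10/1)t = -3 - 10t
for any integer t.

k = 6 + 19t, l = -3 - 10t for integer t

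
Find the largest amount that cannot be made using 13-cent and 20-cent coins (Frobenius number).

For two coprime denominations a and b, the Frobenius number (largest value not representable as a non-negative combination) is ab - a - b.
Here gcd(13, 20) = 1, so they are coprime.
F(13, 20) = 13·20 - 13 - 20 = 260 - 33 = 227

227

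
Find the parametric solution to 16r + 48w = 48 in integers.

Step 1: Compute gcd(16, 48) = 16.
Since 16 divides 48, solutions exist.

Step 2: Find a particular solution using extended Euclidean algorithm.
We get r₀ = 3, w₀ = 0.
Check: 16*3 + 48*0 = 48 = 48 ✓

Step 3: Write the general solution.
r = 3 + (48/16)t = 3 + 3t
w = 0 - (16/16)t = 0 - 1t
for any integer t.

r = 3 + 3t, w = 0 - 1t for integer t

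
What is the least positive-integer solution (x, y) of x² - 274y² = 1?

We seek the smallest positive integers (x, y) with x² - 274y² = 1, i.e., x² = 274y² + 1.
Try successive y values:
y = 1: x² = 274·1² + 1 = 275, not a perfect square
y = 2: x² = 274·2² + 1 = 1097, not a perfect square
y = 3: x² = 274·3² + 1 = 2467, not a perfect square
... continuing the search (or via continued fractions) ...
y = 239190: x² = 274·239190² + 1 = 15676048571401, x = 3959299 ✓

Verify: 3959299² - 274·239190² = 15676048571401 - 15676048571400 = 1 ✓

x = 3959299, y = 239190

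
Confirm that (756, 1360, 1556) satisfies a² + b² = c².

Compute a² + b² = 756² + 1360² = 571536 + 1849600 = 2421136
Compute c² = 1556² = 2421136
Since 2421136 = 2421136, confirmed.

Yes, it is a Pythagorean triple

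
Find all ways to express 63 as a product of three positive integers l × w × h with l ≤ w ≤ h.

Iterate l from 1 to ⌊63^(1/3)⌋. For each l dividing 63, iterate w ≥ l with w dividing 63/l, and set h = 63/(l·w).
Triples found (4): (1×1×63), (1×3×21), (1×7×9), (3×3×7)

(1×1×63), (1×3×21), (1×7×9), (3×3×7)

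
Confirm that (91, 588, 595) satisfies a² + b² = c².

Compute a² + b² = 91² + 588² = 8281 + 345744 = 354025
Compute c² = 595² = 354025
Since 354025 = 354025, confirmed.

Yes, it is a Pythagorean triple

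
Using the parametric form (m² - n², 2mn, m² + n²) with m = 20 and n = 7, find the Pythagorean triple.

a = m² - n² = 20² - 7² = 400 - 49 = 351
b = 2mn = 2·20·7 = 280
c = m² + n² = 400 + 49 = 449
Verify: 351² + 280² = 123201 + 78400 = 201601 = 449² ✓

(351, 280, 449)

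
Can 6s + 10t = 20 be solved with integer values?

Step 1: Compute gcd(6, 10).
gcd(6, 10) = 2

Step 2: Check divisibility.
Does 2 divide 20? 20 = 2 x 10, so yes.

By the theorem on linear Diophantine equations, 6s + 10t = 20 has integer solutions if and only if gcd(6, 10) divides 20. Since 2 | 20, solutions exist.

Yes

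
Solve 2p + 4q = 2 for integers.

Step 1: Check solvability.
gcd(2, 4) = 2
Since 2 divides 2, solutions exist.

Step 2: Apply extended Euclidean algorithm to find gcd.
We find integers such that 2*x0 + 4*y0 = 2

Step 3: Scale the particular solution.
Multiply by 2/2 = 1:
p = 1, q = 0

Step 4: Verify.
2*(1) + 4*(0) = 2 = 2 ✓

p = 1, q = 0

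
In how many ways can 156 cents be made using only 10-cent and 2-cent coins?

We need non-negative integers (x, y) with 10x + 2y = 156.
For each x from 0 to 15, check if (156 - 10x) is a non-negative multiple of 2.
Solutions (x, y): (0,78), (1,73), (2,68), (3,63), ...
Count: 16

16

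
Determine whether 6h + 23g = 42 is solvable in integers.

Step 1: Compute gcd(6, 23).
gcd(6, 23) = 1

Step 2: Check divisibility.
Does 1 divide 42? 42 = 1 x 42, so yes.

By the theorem on linear Diophantine equations, 6h + 23g = 42 has integer solutions if and only if gcd(6, 23) divides 42. Since 1 | 42, solutions exist.

Yes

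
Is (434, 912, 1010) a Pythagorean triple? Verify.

Compute a² + b² = 434² + 912² = 188356 + 831744 = 1020100
Compute c² = 1010² = 1020100
Since 1020100 = 1020100, confirmed.

Yes, it is a Pythagorean triple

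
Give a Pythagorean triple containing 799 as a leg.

We need the other leg and hypotenuse such that 799² + x² = c².
Take x = 960, c = 1249: 799² + 960² = 638401 + 921600 = 1560001 = 1249² ✓
Triple: (799, 960, 1249)

(799, 960, 1249)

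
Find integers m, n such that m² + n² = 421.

We need to find integers m, n > 0 such that m² + n² = 421.
Trying m = 14: n² = 421 - 14² = 421 - 196 = 225
n = 15
Check: 14² + 15² = 196 + 225 = 421 ✓

421 = 14² + 15²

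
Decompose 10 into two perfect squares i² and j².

We need to find integers i, j > 0 such that i² + j² = 10.
Trying i = 1: j² = 10 - 1² = 10 - 1 = 9
j = 3
Check: 1² + 3² = 1 + 9 = 10 ✓

10 = 1² + 3²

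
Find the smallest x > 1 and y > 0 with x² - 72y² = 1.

We seek the smallest positive integers (x, y) with x² - 72y² = 1, i.e., x² = 72y² + 1.
Try successive y values:
y = 1: x² = 72·1² + 1 = 73, not a perfect square
y = 2: x² = 72·2² + 1 = 289, x = 17 ✓

Verify: 17² - 72·2² = 289 - 288 = 1 ✓

x = 17, y = 2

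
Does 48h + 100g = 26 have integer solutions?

Step 1: Compute gcd(48, 100).
gcd(48, 100) = 4

Step 2: Check divisibility.
Does 4 divide 26? 26 = 4 x 6 + 2, so no.

By the theorem on linear Diophantine equations, 48h + 100g = 26 has integer solutions if and only if gcd(48, 100) divides 26. Since 4 does not divide 26, no solutions exist.

No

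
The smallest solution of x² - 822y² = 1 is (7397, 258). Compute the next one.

Solutions to x² - Dy² = 1 are generated by powers of (x₀ + y₀√D).
The next solution satisfies x₁ + y₁√822 = (x₀ + y₀√822)², giving:
x₁ = x₀² + 822y₀² = 7397² + 822·258² = 54715609 + 54715608 = 109431217
y₁ = 2x₀y₀ = 2·7397·258 = 3816852

Verify: 109431217² - 822·3816852² = 11975191254101089 - 11975191254101088 = 1 ✓

x = 109431217, y = 3816852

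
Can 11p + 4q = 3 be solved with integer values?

Step 1: Compute gcd(11, 4).
gcd(11, 4) = 1

Step 2: Check divisibility.
Does 1 divide 3? 3 = 1 x 3, so yes.

By the theorem on linear Diophantine equations, 11p + 4q = 3 has integer solutions if and only if gcd(11, 4) divides 3. Since 1 | 3, solutions exist.

Yes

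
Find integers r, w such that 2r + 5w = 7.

Step 1: Check solvability.
gcd(2, 5) = 1
Since 1 divides 7, solutions exist.

Step 2: Apply extended Euclidean algorithm to find gcd.
We find integers such that 2*x0 + 5*y0 = 1

Step 3: Scale the particular solution.
Multiply by 7/1 = 7:
r = -14, w = 7

Step 4: Verify.
2*(-14) + 5*(7) = 7 = 7 ✓

r = -14, w = 7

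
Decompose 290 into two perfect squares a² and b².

We need to find integers a, b > 0 such that a² + b² = 290.
Trying a = 1: b² = 290 - 1² = 290 - 1 = 289
b = 17
Check: 1² + 17² = 1 + 289 = 290 ✓

290 = 1² + 17²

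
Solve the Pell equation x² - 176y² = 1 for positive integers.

We seek the smallest positive integers (x, y) with x² - 176y² = 1, i.e., x² = 176y² + 1.
Try successive y values:
y = 1: x² = 176·1² + 1 = 177, not a perfect square
y = 2: x² = 176·2² + 1 = 705, not a perfect square
y = 3: x² = 176·3² + 1 = 1585, not a perfect square
... continuing the search (or via continued fractions) ...
y = 15: x² = 176·15² + 1 = 39601, x = 199 ✓

Verify: 199² - 176·15² = 39601 - 39600 = 1 ✓

x = 199, y = 15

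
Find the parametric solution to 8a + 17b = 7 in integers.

Step 1: Compute gcd(8, 17) = 1.
Since 1 divides 7, solutions exist.

Step 2: Find a particular solution using extended Euclidean algorithm.
We get a₀ = -14, b₀ = 7.
Check: 8*-14 + 17*7 = 7 = 7 ✓

Step 3: Write the general solution.
a = -14 + (17/1)t = -14 + 17t
b = 7 - (8/1)t = 7 - 8t
for any integer t.

a = -14 + 17t, b = 7 - 8t for integer t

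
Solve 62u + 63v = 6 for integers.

Step 1: Check solvability.
gcd(62, 63) = 1
Since 1 divides 6, solutions exist.

Step 2: Apply extended Euclidean algorithm to find gcd.
We find integers such that 62*x0 + 63*y0 = 1

Step 3: Scale the particular solution.
Multiply by 6/1 = 6:
u = -6, v = 6

Step 4: Verify.
62*(-6) + 63*(6) = 6 = 6 ✓

u = -6, v = 6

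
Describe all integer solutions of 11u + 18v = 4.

Step 1: Compute gcd(11, 18) = 1.
Since 1 divides 4, solutions exist.

Step 2: Find a particular solution using extended Euclidean algorithm.
We get u₀ = 20, v₀ = -12.
Check: 11*20 + 18*-12 = 4 = 4 ✓

Step 3: Write the general solution.
u = 20 + (18/1)t = 20 + 18t
v = -12 - (11/1)t = -12 - 11t
for any integer t.

u = 20 + 18t, v = -12 - 11t for integer t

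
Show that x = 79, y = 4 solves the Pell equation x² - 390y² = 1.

Compute x² = 79² = 6241
Compute 390y² = 390·4² = 390·16 = 6240
x² - 390y² = 6241 - 6240 = 1
Since this equals 1, (79, 4) is a solution.

Yes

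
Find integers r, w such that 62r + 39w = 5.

Step 1: Check solvability.
gcd(62, 39) = 1
Since 1 divides 5, solutions exist.

Step 2: Apply extended Euclidean algorithm to find gcd.
We find integers such that 62*x0 + 39*y0 = 1

Step 3: Scale the particular solution.
Multiply by 5/1 = 5:
r = 85, w = -135

Step 4: Verify.
62*(85) + 39*(-135) = 5 = 5 ✓

r = 85, w = -135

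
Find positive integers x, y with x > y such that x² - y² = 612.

Factor: x² - y² = (x+y)(x-y) = 612.
We need two factors of 612 with the same parity.
Use x+y = 306 and x-y = 2 (product 306·2 = 612).
Adding: 2x = 308, so x = 154.
Subtracting: 2y = 304, so y = 152.
Check: 154² - 152² = 23716 - 23104 = 612 ✓

x = 154, y = 152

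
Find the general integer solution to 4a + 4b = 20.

Step 1: Compute gcd(4, 4) = 4.
Since 4 divides 20, solutions exist.

Step 2: Find a particular solution using extended Euclidean algorithm.
We get a₀ = 0, b₀ = 5.
Check: 4*0 + 4*5 = 20 = 20 ✓

Step 3: Write the general solution.
a = 0 + (4/4)t = 0 + 1t
b = 5 - (4/4)t = 5 - 1t
for any integer t.

a = 0 + 1t, b = 5 - 1t for integer t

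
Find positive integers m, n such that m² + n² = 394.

Search for m with 394 - m² a perfect square.
m = 13: 394 - 13² = 394 - 169 = 225 = 15² ✓
So m = 13, n = 15.

m = 13, n = 15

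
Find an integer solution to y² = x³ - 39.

Try small integer x values and check whether x³ - 39 is a perfect square.
x = 22: x³ - 39 = 22³ - 39 = 10648 - 39 = 10609
Is 10609 a perfect square? 103² = 10609 ✓
So (x, y) = (22, 103) is a solution.

x = 22, y = 103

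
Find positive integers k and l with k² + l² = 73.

We need to find integers k, l > 0 such that k² + l² = 73.
Trying k = 3: l² = 73 - 3² = 73 - 9 = 64
l = 8
Check: 3² + 8² = 9 + 64 = 73 ✓

73 = 3² + 8²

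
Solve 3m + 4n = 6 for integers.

Step 1: Check solvability.
gcd(3, 4) = 1
Since 1 divides 6, solutions exist.

Step 2: Apply extended Euclidean algorithm to find gcd.
We find integers such that 3*x0 + 4*y0 = 1

Step 3: Scale the particular solution.
Multiply by 6/1 = 6:
m = -6, n = 6

Step 4: Verify.
3*(-6) + 4*(6) = 6 = 6 ✓

m = -6, n = 6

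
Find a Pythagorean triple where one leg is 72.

We need the other leg and hypotenuse such that 72² + x² = c².
Take x = 65, c = 97: 72² + 65² = 5184 + 4225 = 9409 = 97² ✓
Triple: (65, 72, 97)

(65, 72, 97)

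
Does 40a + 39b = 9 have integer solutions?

Step 1: Compute gcd(40, 39).
gcd(40, 39) = 1

Step 2: Check divisibility.
Does 1 divide 9? 9 = 1 x 9, so yes.

By the theorem on linear Diophantine equations, 40a + 39b = 9 has integer solutions if and only if gcd(40, 39) divides 9. Since 1 | 9, solutions exist.

Yes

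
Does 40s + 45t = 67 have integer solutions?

Step 1: Compute gcd(40, 45).
gcd(40, 45) = 5

Step 2: Check divisibility.
Does 5 divide 67? 67 = 5 x 13 + 2, so no.

By the theorem on linear Diophantine equations, 40s + 45t = 67 has integer solutions if and only if gcd(40, 45) divides 67. Since 5 does not divide 67, no solutions exist.

No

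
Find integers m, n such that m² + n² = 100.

We need to find integers m, n > 0 such that m² + n² = 100.
Trying m = 6: n² = 100 - 6² = 100 - 36 = 64
n = 8
Check: 6² + 8² = 36 + 64 = 100 ✓

100 = 6² + 8²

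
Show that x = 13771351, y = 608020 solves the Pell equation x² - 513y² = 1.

Compute x² = 13771351² = 189650108365201
Compute 513y² = 513·608020² = 513·369688320400 = 189650108365200
x² - 513y² = 189650108365201 - 189650108365200 = 1
Since this equals 1, (13771351, 608020) is a solution.

Yes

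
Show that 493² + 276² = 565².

Compute a² + b² = 493² + 276² = 243049 + 76176 = 319225
Compute c² = 565² = 319225
Since 319225 = 319225, confirmed.

Yes, it is a Pythagorean triple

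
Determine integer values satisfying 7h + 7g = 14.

Step 1: Check solvability.
gcd(7, 7) = 7
Since 7 divides 14, solutions exist.

Step 2: Apply extended Euclidean algorithm to find gcd.
We find integers such that 7*x0 + 7*y0 = 7

Step 3: Scale the particular solution.
Multiply by 14/7 = 2:
h = 0, g = 2

Step 4: Verify.
7*(0) + 7*(2) = 14 = 14 ✓

h = 0, g = 2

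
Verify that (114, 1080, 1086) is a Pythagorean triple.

Compute a² + b² = 114² + 1080² = 12996 + 1166400 = 1179396
Compute c² = 1086² = 1179396
Since 1179396 = 1179396, confirmed.

Yes, it is a Pythagorean triple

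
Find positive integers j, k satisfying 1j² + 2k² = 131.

Try small values of j and check whether (131 - 1j²)/2 is a perfect square.
j = 9: 1·9² = 81, so 2k² = 131 - 81 = 50, giving k² = 25, k = 5.
Check: 1·9² + 2·5² = 81 + 50 = 131 ✓

j = 9, k = 5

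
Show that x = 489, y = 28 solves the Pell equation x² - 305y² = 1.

Compute x² = 489² = 239121
Compute 305y² = 305·28² = 305·784 = 239120
x² - 305y² = 239121 - 239120 = 1
Since this equals 1, (489, 28) is a solution.

Yes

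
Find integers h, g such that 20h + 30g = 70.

Step 1: Check solvability.
gcd(20, 30) = 10
Since 10 divides 70, solutions exist.

Step 2: Apply extended Euclidean algorithm to find gcd.
We find integers such that 20*x0 + 30*y0 = 10

Step 3: Scale the particular solution.
Multiply by 70/10 = 7:
h = -7, g = 7

Step 4: Verify.
20*(-7) + 30*(7) = 70 = 70 ✓

h = -7, g = 7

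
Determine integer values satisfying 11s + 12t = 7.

Step 1: Check solvability.
gcd(11, 12) = 1
Since 1 divides 7, solutions exist.

Step 2: Apply extended Euclidean algorithm to find gcd.
We find integers such that 11*x0 + 12*y0 = 1

Step 3: Scale the particular solution.
Multiply by 7/1 = 7:
s = -7, t = 7

Step 4: Verify.
11*(-7) + 12*(7) = 7 = 7 ✓

s = -7, t = 7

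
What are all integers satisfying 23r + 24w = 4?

Step 1: Compute gcd(23, 24) = 1.
Since 1 divides 4, solutions exist.

Step 2: Find a particular solution using extended Euclidean algorithm.
We get r₀ = -4, w₀ = 4.
Check: 23*-4 + 24*4 = 4 = 4 ✓

Step 3: Write the general solution.
r = -4 + (24/1)t = -4 + 24t
w = 4 - (23/1)t = 4 - 23t
for any integer t.

r = -4 + 24t, w = 4 - 23t for integer t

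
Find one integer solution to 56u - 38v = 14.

Step 1: Check solvability.
gcd(56, 38) = 2
Since 2 divides 14, solutions exist.

Step 2: Apply extended Euclidean algorithm to find gcd.
We find integers such that 56*x0 + 38*y0 = 2

Step 3: Scale the particular solution.
Multiply by 14/2 = 7:
u = -14, v = -21

Step 4: Verify.
56*(-14) - 38*(-21) = 14 = 14 ✓

u = -14, v = -21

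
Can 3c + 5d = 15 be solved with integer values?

Step 1: Compute gcd(3, 5).
gcd(3, 5) = 1

Step 2: Check divisibility.
Does 1 divide 15? 15 = 1 x 15, so yes.

By the theorem on linear Diophantine equations, 3c + 5d = 15 has integer solutions if and only if gcd(3, 5) divides 15. Since 1 | 15, solutions exist.

Yes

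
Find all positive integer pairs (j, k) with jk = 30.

The positive divisors of 30 are: 1, 2, 3, 5, 6, 10, 15, 30.
Each divisor d gives the pair (d, 30/d):
(1, 30), (2, 15), (3, 10), (5, 6), (6, 5), (10, 3), (15, 2), (30, 1)

(1, 30), (2, 15), (3, 10), (5, 6), (6, 5), (10, 3), (15, 2), (30, 1)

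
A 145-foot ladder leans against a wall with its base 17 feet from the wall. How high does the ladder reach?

The ladder, wall, and ground form a right triangle with hypotenuse 145 and one leg 17.
By the Pythagorean theorem: h² = 145² - 17² = 21025 - 289 = 20736
h = √20736 = 144 feet

144 feet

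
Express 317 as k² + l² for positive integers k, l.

We need to find integers k, l > 0 such that k² + l² = 317.
Trying k = 11: l² = 317 - 11² = 317 - 121 = 196
l = 14
Check: 11² + 14² = 121 + 196 = 317 ✓

317 = 11² + 14²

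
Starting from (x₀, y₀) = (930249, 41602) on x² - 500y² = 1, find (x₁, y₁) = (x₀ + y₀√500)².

Solutions to x² - Dy² = 1 are generated by powers of (x₀ + y₀√D).
The next solution satisfies x₁ + y₁√500 = (x₀ + y₀√500)², giving:
x₁ = x₀² + 500y₀² = 930249² + 500·41602² = 865363202001 + 865363202000 = 1730726404001
y₁ = 2x₀y₀ = 2·930249·41602 = 77400437796

Verify: 1730726404001² - 500·77400437796² = 2995413885506232668808001 - 2995413885506232668808000 = 1 ✓

x = 1730726404001, y = 77400437796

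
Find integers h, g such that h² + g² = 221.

We need to find integers h, g > 0 such that h² + g² = 221.
Trying h = 5: g² = 221 - 5² = 221 - 25 = 196
g = 14
Check: 5² + 14² = 25 + 196 = 221 ✓

221 = 5² + 14²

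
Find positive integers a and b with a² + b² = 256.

No pair of positive integers a, b satisfies a² + b² = 256.

No solution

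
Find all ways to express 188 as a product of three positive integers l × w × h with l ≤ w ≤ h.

Iterate l from 1 to ⌊188^(1/3)⌋. For each l dividing 188, iterate w ≥ l with w dividing 188/l, and set h = 188/(l·w).
Triples found (4): (1×1×188), (1×2×94), (1×4×47), (2×2×47)

(1×1×188), (1×2×94), (1×4×47), (2×2×47)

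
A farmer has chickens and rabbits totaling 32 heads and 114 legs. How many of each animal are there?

Let c = chickens, r = rabbits.
Heads: c + r = 32
Legs: 2c + 4r = 114
From the first equation, c = 32 - r. Substitute:
2(32 - r) + 4r = 114
64 + 2r = 114
r = (114 - 64)/2 = 25
c = 32 - 25 = 7

Chickens: 7, Rabbits: 25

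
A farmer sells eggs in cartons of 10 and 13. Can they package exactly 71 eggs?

We need non-negative a, b with 10a + 13b = 71.
gcd(10, 13) = 1 divides 71, but no a in [0, 7] gives non-negative b.

No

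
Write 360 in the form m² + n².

We need to find integers m, n > 0 such that m² + n² = 360.
Trying m = 6: n² = 360 - 6² = 360 - 36 = 324
n = 18
Check: 6² + 18² = 36 + 324 = 360 ✓

360 = 6² + 18²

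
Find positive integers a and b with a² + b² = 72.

We need to find integers a, b > 0 such that a² + b² = 72.
Trying a = 6: b² = 72 - 6² = 72 - 36 = 36
b = 6
Check: 6² + 6² = 36 + 36 = 72 ✓

72 = 6² + 6²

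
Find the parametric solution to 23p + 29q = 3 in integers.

Step 1: Compute gcd(23, 29) = 1.
Since 1 divides 3, solutions exist.

Step 2: Find a particular solution using extended Euclidean algorithm.
We get p₀ = -15, q₀ = 12.
Check: 23*-15 + 29*12 = 3 = 3 ✓

Step 3: Write the general solution.
p = -15 + (29/1)t = -15 + 29t
q = 12 - (23/1)t = 12 - 23t
for any integer t.

p = -15 + 29t, q = 12 - 23t for integer t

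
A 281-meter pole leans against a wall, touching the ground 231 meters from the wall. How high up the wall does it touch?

The ladder, wall, and ground form a right triangle with hypotenuse 281 and one leg 231.
By the Pythagorean theorem: h² = 281² - 231² = 78961 - 53361 = 25600
h = √25600 = 160 meters

160 meters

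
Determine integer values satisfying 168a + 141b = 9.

Step 1: Check solvability.
gcd(168, 141) = 3
Since 3 divides 9, solutions exist.

Step 2: Apply extended Euclidean algorithm to find gcd.
We find integers such that 168*x0 + 141*y0 = 3

Step 3: Scale the particular solution.
Multiply by 9/3 = 3:
a = 63, b = -75

Step 4: Verify.
168*(63) + 141*(-75) = 9 = 9 ✓

a = 63, b = -75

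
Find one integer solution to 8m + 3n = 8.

Step 1: Check solvability.
gcd(8, 3) = 1
Since 1 divides 8, solutions exist.

Step 2: Apply extended Euclidean algorithm to find gcd.
We find integers such that 8*x0 + 3*y0 = 1

Step 3: Scale the particular solution.
Multiply by 8/1 = 8:
m = -8, n = 24

Step 4: Verify.
8*(-8) + 3*(24) = 8 = 8 ✓

m = -8, n = 24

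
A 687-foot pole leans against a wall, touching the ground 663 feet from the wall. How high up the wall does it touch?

The ladder, wall, and ground form a right triangle with hypotenuse 687 and one leg 663.
By the Pythagorean theorem: h² = 687² - 663² = 471969 - 439569 = 32400
h = √32400 = 180 feet

180 feet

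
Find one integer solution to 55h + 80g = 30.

Step 1: Check solvability.
gcd(55, 80) = 5
Since 5 divides 30, solutions exist.

Step 2: Apply extended Euclidean algorithm to find gcd.
We find integers such that 55*x0 + 80*y0 = 5

Step 3: Scale the particular solution.
Multiply by 30/5 = 6:
h = 18, g = -12

Step 4: Verify.
55*(18) + 80*(-12) = 30 = 30 ✓

h = 18, g = -12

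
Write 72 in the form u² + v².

We need to find integers u, v > 0 such that u² + v² = 72.
Trying u = 6: v² = 72 - 6² = 72 - 36 = 36
v = 6
Check: 6² + 6² = 36 + 36 = 72 ✓

72 = 6² + 6²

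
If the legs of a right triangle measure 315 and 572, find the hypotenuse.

c² = a² + b² = 315² + 572² = 99225 + 327184 = 426409
c = 653

653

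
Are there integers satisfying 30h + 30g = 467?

Step 1: Compute gcd(30, 30).
gcd(30, 30) = 30

Step 2: Check divisibility.
Does 30 divide 467? 467 = 30 x 15 + 17, so no.

By the theorem on linear Diophantine equations, 30h + 30g = 467 has integer solutions if and only if gcd(30, 30) divides 467. Since 30 does not divide 467, no solutions exist.

No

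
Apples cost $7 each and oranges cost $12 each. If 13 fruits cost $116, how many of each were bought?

Let a = apples, o = oranges.
a + o = 13
7a + 12o = 116
Substitute o = 13 - a:
7a + 12(13 - a) = 116
(7 - 12)a = 116 - 156
-5a = -40
a = 8, o = 13 - 8 = 5

Apples: 8, Oranges: 5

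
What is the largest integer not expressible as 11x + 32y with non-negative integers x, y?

For two coprime denominations a and b, the Frobenius number (largest value not representable as a non-negative combination) is ab - a - b.
Here gcd(11, 32) = 1, so they are coprime.
F(11, 32) = 11·32 - 11 - 32 = 352 - 43 = 309

309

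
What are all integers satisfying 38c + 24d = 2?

Step 1: Compute gcd(38, 24) = 2.
Since 2 divides 2, solutions exist.

Step 2: Find a particular solution using extended Euclidean algorithm.
We get c₀ = -5, d₀ = 8.
Check: 38*-5 + 24*8 = 2 = 2 ✓

Step 3: Write the general solution.
c = -5 + (24/2)t = -5 + 12t
d = 8 - (38/2)t = 8 - 19t
for any integer t.

c = -5 + 12t, d = 8 - 19t for integer t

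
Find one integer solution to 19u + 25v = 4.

Step 1: Check solvability.
gcd(19, 25) = 1
Since 1 divides 4, solutions exist.

Step 2: Apply extended Euclidean algorithm to find gcd.
We find integers such that 19*x0 + 25*y0 = 1

Step 3: Scale the particular solution.
Multiply by 4/1 = 4:
u = 16, v = -12

Step 4: Verify.
19*(16) + 25*(-12) = 4 = 4 ✓

u = 16, v = -12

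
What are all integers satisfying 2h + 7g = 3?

Step 1: Compute gcd(2, 7) = 1.
Since 1 divides 3, solutions exist.

Step 2: Find a particular solution using extended Euclidean algorithm.
We get h₀ = -9, g₀ = 3.
Check: 2*-9 + 7*3 = 3 = 3 ✓

Step 3: Write the general solution.
h = -9 + (7/1)t = -9 + 7t
g = 3 - (2/1)t = 3 - 2t
for any integer t.

h = -9 + 7t, g = 3 - 2t for integer t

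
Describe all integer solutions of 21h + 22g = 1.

Step 1: Compute gcd(21, 22) = 1.
Since 1 divides 1, solutions exist.

Step 2: Find a particular solution using extended Euclidean algorithm.
We get h₀ = -1, g₀ = 1.
Check: 21*-1 + 22*1 = 1 = 1 ✓

Step 3: Write the general solution.
h = -1 + (22/1)t = -1 + 22t
g = 1 - (21/1)t = 1 - 21t
for any integer t.

h = -1 + 22t, g = 1 - 21t for integer t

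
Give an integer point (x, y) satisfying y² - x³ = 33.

Try small integer x values and check whether x³ + 33 is a perfect square.
x = -2: x³ + 33 = -2³ + 33 = -8 + 33 = 25
Is 25 a perfect square? 5² = 25 ✓
So (x, y) = (-2, -5) is a solution.

x = -2, y = -5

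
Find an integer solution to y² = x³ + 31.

Try small integer x values and check whether x³ + 31 is a perfect square.
x = -3: x³ + 31 = -3³ + 31 = -27 + 31 = 4
Is 4 a perfect square? 2² = 4 ✓
So (x, y) = (-3, -2) is a solution.

x = -3, y = -2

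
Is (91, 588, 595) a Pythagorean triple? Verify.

Compute a² + b² = 91² + 588² = 8281 + 345744 = 354025
Compute c² = 595² = 354025
Since 354025 = 354025, confirmed.

Yes, it is a Pythagorean triple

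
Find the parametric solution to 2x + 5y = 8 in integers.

Step 1: Compute gcd(2, 5) = 1.
Since 1 divides 8, solutions exist.

Step 2: Find a particular solution using extended Euclidean algorithm.
We get x₀ = -16, y₀ = 8.
Check: 2*-16 + 5*8 = 8 = 8 ✓

Step 3: Write the general solution.
x = -16 + (5/1)t = -16 + 5t
y = 8 - (2/1)t = 8 - 2t
for any integer t.

x = -16 + 5t, y = 8 - 2t for integer t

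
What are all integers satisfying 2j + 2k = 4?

Step 1: Compute gcd(2, 2) = 2.
Since 2 divides 4, solutions exist.

Step 2: Find a particular solution using extended Euclidean algorithm.
We get j₀ = 0, k₀ = 2.
Check: 2*0 + 2*2 = 4 = 4 ✓

Step 3: Write the general solution.
j = 0 + (2/2)t = 0 + 1t
k = 2 - (2/2)t = 2 - 1t
for any integer t.

j = 0 + 1t, k = 2 - 1t for integer t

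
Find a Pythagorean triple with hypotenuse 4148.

We need a² + b² = 4148² = 17205904.
Trying: 2580² + 3248² = 6656400 + 10549504 = 17205904 ✓

(2580, 3248, 4148)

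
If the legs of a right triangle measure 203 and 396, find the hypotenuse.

c² = a² + b² = 203² + 396² = 41209 + 156816 = 198025
c = 445

445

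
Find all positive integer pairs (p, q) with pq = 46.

The positive divisors of 46 are: 1, 2, 23, 46.
Each divisor d gives the pair (d, 46/d):
(1, 46), (2, 23), (23, 2), (46, 1)

(1, 46), (2, 23), (23, 2), (46, 1)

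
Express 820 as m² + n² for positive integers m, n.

We need to find integers m, n > 0 such that m² + n² = 820.
Trying m = 6: n² = 820 - 6² = 820 - 36 = 784
n = 28
Check: 6² + 28² = 36 + 784 = 820 ✓

820 = 6² + 28²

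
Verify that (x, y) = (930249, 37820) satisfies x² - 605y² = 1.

Compute x² = 930249² = 865363202001
Compute 605y² = 605·37820² = 605·1430352400 = 865363202000
x² - 605y² = 865363202001 - 865363202000 = 1
Since this equals 1, (930249, 37820) is a solution.

Yes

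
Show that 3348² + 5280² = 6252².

Compute a² + b² = 3348² + 5280² = 11209104 + 27878400 = 39087504
Compute c² = 6252² = 39087504
Since 39087504 = 39087504, confirmed.

Yes, it is a Pythagorean triple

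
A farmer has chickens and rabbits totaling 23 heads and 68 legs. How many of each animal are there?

Let c = chickens, r = rabbits.
Heads: c + r = 23
Legs: 2c + 4r = 68
From the first equation, c = 23 - r. Substitute:
2(23 - r) + 4r = 68
46 + 2r = 68
r = (68 - 46)/2 = 11
c = 23 - 11 = 12

Chickens: 12, Rabbits: 11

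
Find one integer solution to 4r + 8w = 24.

Step 1: Check solvability.
gcd(4, 8) = 4
Since 4 divides 24, solutions exist.

Step 2: Apply extended Euclidean algorithm to find gcd.
We find integers such that 4*x0 + 8*y0 = 4

Step 3: Scale the particular solution.
Multiply by 24/4 = 6:
r = 6, w = 0

Step 4: Verify.
4*(6) + 8*(0) = 24 = 24 ✓

r = 6, w = 0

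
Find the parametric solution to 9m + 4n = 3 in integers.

Step 1: Compute gcd(9, 4) = 1.
Since 1 divides 3, solutions exist.

Step 2: Find a particular solution using extended Euclidean algorithm.
We get m₀ = 3, n₀ = -6.
Check: 9*3 + 4*-6 = 3 = 3 ✓

Step 3: Write the general solution.
m = 3 + (4/1)t = 3 + 4t
n = -6 - (9/1)t = -6 - 9t
for any integer t.

m = 3 + 4t, n = -6 - 9t for integer t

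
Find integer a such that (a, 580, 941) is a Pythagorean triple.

a² = c² - b² = 941² - 580² = 885481 - 336400 = 549081
a = sqrt(549081) = 741

741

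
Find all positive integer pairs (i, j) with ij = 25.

The positive divisors of 25 are: 1, 5, 25.
Each divisor d gives the pair (d, 25/d):
(1, 25), (5, 5), (25, 1)

(1, 25), (5, 5), (25, 1)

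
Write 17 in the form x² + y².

We need to find integers x, y > 0 such that x² + y² = 17.
Trying x = 1: y² = 17 - 1² = 17 - 1 = 16
y = 4
Check: 1² + 4² = 1 + 16 = 17 ✓

17 = 1² + 4²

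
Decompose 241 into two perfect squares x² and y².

We need to find integers x, y > 0 such that x² + y² = 241.
Trying x = 4: y² = 241 - 4² = 241 - 16 = 225
y = 15
Check: 4² + 15² = 16 + 225 = 241 ✓

241 = 4² + 15²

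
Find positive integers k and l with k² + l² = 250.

We need to find integers k, l > 0 such that k² + l² = 250.
Trying k = 5: l² = 250 - 5² = 250 - 25 = 225
l = 15
Check: 5² + 15² = 25 + 225 = 250 ✓

250 = 5² + 15²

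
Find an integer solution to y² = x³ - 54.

Try small integer x values and check whether x³ - 54 is a perfect square.
x = 7: x³ - 54 = 7³ - 54 = 343 - 54 = 289
Is 289 a perfect square? 17² = 289 ✓
So (x, y) = (7, 17) is a solution.

x = 7, y = 17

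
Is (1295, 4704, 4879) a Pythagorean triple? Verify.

Compute a² + b² = 1295² + 4704² = 1677025 + 22127616 = 23804641
Compute c² = 4879² = 23804641
Since 23804641 = 23804641, confirmed.

Yes, it is a Pythagorean triple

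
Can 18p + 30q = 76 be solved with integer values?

Step 1: Compute gcd(18, 30).
gcd(18, 30) = 6

Step 2: Check divisibility.
Does 6 divide 76? 76 = 6 x 12 + 4, so no.

By the theorem on linear Diophantine equations, 18p + 30q = 76 has integer solutions if and only if gcd(18, 30) divides 76. Since 6 does not divide 76, no solutions exist.

No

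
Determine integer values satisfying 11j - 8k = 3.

Step 1: Check solvability.
gcd(11, 8) = 1
Since 1 divides 3, solutions exist.

Step 2: Apply extended Euclidean algorithm to find gcd.
We find integers such that 11*x0 + 8*y0 = 1

Step 3: Scale the particular solution.
Multiply by 3/1 = 3:
j = 9, k = 12

Step 4: Verify.
11*(9) - 8*(12) = 3 = 3 ✓

j = 9, k = 12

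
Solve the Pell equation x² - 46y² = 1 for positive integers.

We seek the smallest positive integers (x, y) with x² - 46y² = 1, i.e., x² = 46y² + 1.
Try successive y values:
y = 1: x² = 46·1² + 1 = 47, not a perfect square
y = 2: x² = 46·2² + 1 = 185, not a perfect square
y = 3: x² = 46·3² + 1 = 415, not a perfect square
... continuing the search (or via continued fractions) ...
y = 3588: x² = 46·3588² + 1 = 592192225, x = 24335 ✓

Verify: 24335² - 46·3588² = 592192225 - 592192224 = 1 ✓

x = 24335, y = 3588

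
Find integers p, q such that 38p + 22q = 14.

Step 1: Check solvability.
gcd(38, 22) = 2
Since 2 divides 14, solutions exist.

Step 2: Apply extended Euclidean algorithm to find gcd.
We find integers such that 38*x0 + 22*y0 = 2

Step 3: Scale the particular solution.
Multiply by 14/2 = 7:
p = -28, q = 49

Step 4: Verify.
38*(-28) + 22*(49) = 14 = 14 ✓

p = -28, q = 49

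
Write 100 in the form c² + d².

We need to find integers c, d > 0 such that c² + d² = 100.
Trying c = 6: d² = 100 - 6² = 100 - 36 = 64
d = 8
Check: 6² + 8² = 36 + 64 = 100 ✓

100 = 6² + 8²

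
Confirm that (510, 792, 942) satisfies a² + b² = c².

Compute a² + b² = 510² + 792² = 260100 + 627264 = 887364
Compute c² = 942² = 887364
Since 887364 = 887364, confirmed.

Yes, it is a Pythagorean triple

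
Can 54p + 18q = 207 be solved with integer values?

Step 1: Compute gcd(54, 18).
gcd(54, 18) = 18

Step 2: Check divisibility.
Does 18 divide 207? 207 = 18 x 11 + 9, so no.

By the theorem on linear Diophantine equations, 54p + 18q = 207 has integer solutions if and only if gcd(54, 18) divides 207. Since 18 does not divide 207, no solutions exist.

No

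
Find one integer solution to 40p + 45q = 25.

Step 1: Check solvability.
gcd(40, 45) = 5
Since 5 divides 25, solutions exist.

Step 2: Apply extended Euclidean algorithm to find gcd.
We find integers such that 40*x0 + 45*y0 = 5

Step 3: Scale the particular solution.
Multiply by 25/5 = 5:
p = -5, q = 5

Step 4: Verify.
40*(-5) + 45*(5) = 25 = 25 ✓

p = -5, q = 5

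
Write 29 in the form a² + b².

We need to find integers a, b > 0 such that a² + b² = 29.
Trying a = 2: b² = 29 - 2² = 29 - 4 = 25
b = 5
Check: 2² + 5² = 4 + 25 = 29 ✓

29 = 2² + 5²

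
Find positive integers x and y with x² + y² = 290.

We need to find integers x, y > 0 such that x² + y² = 290.
Trying x = 1: y² = 290 - 1² = 290 - 1 = 289
y = 17
Check: 1² + 17² = 1 + 289 = 290 ✓

290 = 1² + 17²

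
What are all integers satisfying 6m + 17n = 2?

Step 1: Compute gcd(6, 17) = 1.
Since 1 divides 2, solutions exist.

Step 2: Find a particular solution using extended Euclidean algorithm.
We get m₀ = 6, n₀ = -2.
Check: 6*6 + 17*-2 = 2 = 2 ✓

Step 3: Write the general solution.
m = 6 + (17/1)t = 6 + 17t
n = -2 - (6/1)t = -2 - 6t
for any integer t.

m = 6 + 17t, n = -2 - 6t for integer t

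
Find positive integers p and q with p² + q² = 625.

We need to find integers p, q > 0 such that p² + q² = 625.
Trying p = 7: q² = 625 - 7² = 625 - 49 = 576
q = 24
Check: 7² + 24² = 49 + 576 = 625 ✓

625 = 7² + 24²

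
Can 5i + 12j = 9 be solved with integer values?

Step 1: Compute gcd(5, 12).
gcd(5, 12) = 1

Step 2: Check divisibility.
Does 1 divide 9? 9 = 1 x 9, so yes.

By the theorem on linear Diophantine equations, 5i + 12j = 9 has integer solutions if and only if gcd(5, 12) divides 9. Since 1 | 9, solutions exist.

Yes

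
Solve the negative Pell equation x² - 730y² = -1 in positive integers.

We need x² = 730y² - 1. Try successive y:
y = 1: x² = 730·1² - 1 = 729 = 27² ✓
Check: 27² - 730·1² = 729 - 730 = -1 ✓

x = 27, y = 1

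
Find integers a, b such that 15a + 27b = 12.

Step 1: Check solvability.
gcd(15, 27) = 3
Since 3 divides 12, solutions exist.

Step 2: Apply extended Euclidean algorithm to find gcd.
We find integers such that 15*x0 + 27*y0 = 3

Step 3: Scale the particular solution.
Multiply by 12/3 = 4:
a = 8, b = -4

Step 4: Verify.
15*(8) + 27*(-4) = 12 = 12 ✓

a = 8, b = -4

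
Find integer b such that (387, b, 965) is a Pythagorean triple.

b² = c² - a² = 965² - 387² = 931225 - 149769 = 781456
b = sqrt(781456) = 884

884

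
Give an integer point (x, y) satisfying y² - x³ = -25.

Try small integer x values and check whether x³ - 25 is a perfect square.
x = 5: x³ - 25 = 5³ - 25 = 125 - 25 = 100
Is 100 a perfect square? 10² = 100 ✓
So (x, y) = (5, 10) is a solution.

x = 5, y = 10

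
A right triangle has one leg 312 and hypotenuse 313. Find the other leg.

a² = c² - b² = 97969 - 97344 = 625
a = 25

25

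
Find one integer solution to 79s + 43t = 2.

Step 1: Check solvability.
gcd(79, 43) = 1
Since 1 divides 2, solutions exist.

Step 2: Apply extended Euclidean algorithm to find gcd.
We find integers such that 79*x0 + 43*y0 = 1

Step 3: Scale the particular solution.
Multiply by 2/1 = 2:
s = 12, t = -22

Step 4: Verify.
79*(12) + 43*(-22) = 2 = 2 ✓

s = 12, t = -22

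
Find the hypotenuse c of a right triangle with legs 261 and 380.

c² = a² + b² = 261² + 380² = 68121 + 144400 = 212521
c = sqrt(212521) = 461

461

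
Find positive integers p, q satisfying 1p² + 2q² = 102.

Try small values of p and check whether (102 - 1p²)/2 is a perfect square.
p = 2: 1·2² = 4, so 2q² = 102 - 4 = 98, giving q² = 49, q = 7.
Check: 1·2² + 2·7² = 4 + 98 = 102 ✓

p = 2, q = 7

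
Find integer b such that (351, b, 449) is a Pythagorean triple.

b² = c² - a² = 449² - 351² = 201601 - 123201 = 78400
b = sqrt(78400) = 280

280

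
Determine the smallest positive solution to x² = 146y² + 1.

We seek the smallest positive integers (x, y) with x² - 146y² = 1, i.e., x² = 146y² + 1.
Try successive y values:
y = 1: x² = 146·1² + 1 = 147, not a perfect square
y = 2: x² = 146·2² + 1 = 585, not a perfect square
y = 3: x² = 146·3² + 1 = 1315, not a perfect square
... continuing the search (or via continued fractions) ...
y = 12: x² = 146·12² + 1 = 21025, x = 145 ✓

Verify: 145² - 146·12² = 21025 - 21024 = 1 ✓

x = 145, y = 12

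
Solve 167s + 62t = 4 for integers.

Step 1: Check solvability.
gcd(167, 62) = 1
Since 1 divides 4, solutions exist.

Step 2: Apply extended Euclidean algorithm to find gcd.
We find integers such that 167*x0 + 62*y0 = 1

Step 3: Scale the particular solution.
Multiply by 4/1 = 4:
s = 52, t = -140

Step 4: Verify.
167*(52) + 62*(-140) = 4 = 4 ✓

s = 52, t = -140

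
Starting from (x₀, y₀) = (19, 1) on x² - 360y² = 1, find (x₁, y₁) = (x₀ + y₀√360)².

Solutions to x² - Dy² = 1 are generated by powers of (x₀ + y₀√D).
The next solution satisfies x₁ + y₁√360 = (x₀ + y₀√360)², giving:
x₁ = x₀² + 360y₀² = 19² + 360·1² = 361 + 360 = 721
y₁ = 2x₀y₀ = 2·19·1 = 38

Verify: 721² - 360·38² = 519841 - 519840 = 1 ✓

x = 721, y = 38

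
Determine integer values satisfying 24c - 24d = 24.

Step 1: Check solvability.
gcd(24, 24) = 24
Since 24 divides 24, solutions exist.

Step 2: Apply extended Euclidean algorithm to find gcd.
We find integers such that 24*x0 + 24*y0 = 24

Step 3: Scale the particular solution.
Multiply by 24/24 = 1:
c = 0, d = -1

Step 4: Verify.
24*(0) - 24*(-1) = 24 = 24 ✓

c = 0, d = -1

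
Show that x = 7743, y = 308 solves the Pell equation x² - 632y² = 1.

Compute x² = 7743² = 59954049
Compute 632y² = 632·308² = 632·94864 = 59954048
x² - 632y² = 59954049 - 59954048 = 1
Since this equals 1, (7743, 308) is a solution.

Yes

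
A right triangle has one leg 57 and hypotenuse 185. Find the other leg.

b² = c² - a² = 34225 - 3249 = 30976
b = 176

176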